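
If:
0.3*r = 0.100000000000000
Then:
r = 0.33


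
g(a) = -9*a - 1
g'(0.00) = -9.00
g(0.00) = -1.00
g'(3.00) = -9.00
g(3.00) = -28.00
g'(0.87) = -9.00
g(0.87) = -8.83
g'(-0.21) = -9.00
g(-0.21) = 0.89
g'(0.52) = -9.00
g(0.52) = -5.68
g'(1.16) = -9.00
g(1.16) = -11.44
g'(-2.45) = -9.00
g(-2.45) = 21.05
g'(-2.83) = -9.00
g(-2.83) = 24.47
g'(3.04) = -9.00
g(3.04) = -28.36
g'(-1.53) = -9.00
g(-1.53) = 12.77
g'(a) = -9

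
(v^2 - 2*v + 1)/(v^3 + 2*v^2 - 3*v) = (v - 1)/(v*(v + 3))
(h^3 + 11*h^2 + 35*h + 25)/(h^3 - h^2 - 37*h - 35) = (h + 5)/(h - 7)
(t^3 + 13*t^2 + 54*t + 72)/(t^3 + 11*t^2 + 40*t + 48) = (t + 6)/(t + 4)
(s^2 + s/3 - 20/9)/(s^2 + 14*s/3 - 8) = (s + 5/3)/(s + 6)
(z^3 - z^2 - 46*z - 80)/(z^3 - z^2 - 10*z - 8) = (z^2 - 3*z - 40)/(z^2 - 3*z - 4)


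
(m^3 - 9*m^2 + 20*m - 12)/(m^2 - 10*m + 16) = (m^2 - 7*m + 6)/(m - 8)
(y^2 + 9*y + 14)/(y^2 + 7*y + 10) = (y + 7)/(y + 5)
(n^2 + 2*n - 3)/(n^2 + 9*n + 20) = (n^2 + 2*n - 3)/(n^2 + 9*n + 20)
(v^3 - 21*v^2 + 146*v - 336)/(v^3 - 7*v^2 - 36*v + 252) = (v - 8)/(v + 6)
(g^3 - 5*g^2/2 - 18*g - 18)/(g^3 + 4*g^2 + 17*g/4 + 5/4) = 2*(2*g^3 - 5*g^2 - 36*g - 36)/(4*g^3 + 16*g^2 + 17*g + 5)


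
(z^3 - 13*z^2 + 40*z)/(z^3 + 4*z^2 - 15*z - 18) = z*(z^2 - 13*z + 40)/(z^3 + 4*z^2 - 15*z - 18)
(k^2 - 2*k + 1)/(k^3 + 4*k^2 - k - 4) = (k - 1)/(k^2 + 5*k + 4)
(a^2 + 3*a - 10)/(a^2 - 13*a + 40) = (a^2 + 3*a - 10)/(a^2 - 13*a + 40)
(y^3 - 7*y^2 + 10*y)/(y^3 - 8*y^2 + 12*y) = (y - 5)/(y - 6)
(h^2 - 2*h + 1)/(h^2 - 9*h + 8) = (h - 1)/(h - 8)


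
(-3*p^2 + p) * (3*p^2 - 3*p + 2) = -9*p^4 + 12*p^3 - 9*p^2 + 2*p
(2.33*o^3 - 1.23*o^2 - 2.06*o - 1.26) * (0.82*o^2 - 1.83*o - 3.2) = 1.9106*o^5 - 5.2725*o^4 - 6.8943*o^3 + 6.6726*o^2 + 8.8978*o + 4.032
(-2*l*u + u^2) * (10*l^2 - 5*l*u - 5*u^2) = -20*l^3*u + 20*l^2*u^2 + 5*l*u^3 - 5*u^4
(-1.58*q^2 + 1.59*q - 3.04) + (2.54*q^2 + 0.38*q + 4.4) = 0.96*q^2 + 1.97*q + 1.36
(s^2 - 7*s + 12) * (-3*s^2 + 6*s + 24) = -3*s^4 + 27*s^3 - 54*s^2 - 96*s + 288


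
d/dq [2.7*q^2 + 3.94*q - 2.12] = 5.4*q + 3.94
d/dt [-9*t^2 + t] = 1 - 18*t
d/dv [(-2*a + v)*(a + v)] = -a + 2*v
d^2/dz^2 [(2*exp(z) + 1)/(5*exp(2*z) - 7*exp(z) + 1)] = (50*exp(4*z) + 170*exp(3*z) - 165*exp(2*z) + 43*exp(z) + 9)*exp(z)/(125*exp(6*z) - 525*exp(5*z) + 810*exp(4*z) - 553*exp(3*z) + 162*exp(2*z) - 21*exp(z) + 1)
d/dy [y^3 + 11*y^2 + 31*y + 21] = 3*y^2 + 22*y + 31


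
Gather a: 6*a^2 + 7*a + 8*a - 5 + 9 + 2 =6*a^2 + 15*a + 6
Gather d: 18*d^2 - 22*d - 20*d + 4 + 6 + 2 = 18*d^2 - 42*d + 12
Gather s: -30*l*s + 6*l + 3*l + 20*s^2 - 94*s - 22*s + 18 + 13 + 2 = 9*l + 20*s^2 + s*(-30*l - 116) + 33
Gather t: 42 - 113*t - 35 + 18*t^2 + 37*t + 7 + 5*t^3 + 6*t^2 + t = 5*t^3 + 24*t^2 - 75*t + 14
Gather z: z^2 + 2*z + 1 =z^2 + 2*z + 1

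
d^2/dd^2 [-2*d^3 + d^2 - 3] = 2 - 12*d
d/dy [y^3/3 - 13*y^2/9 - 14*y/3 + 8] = y^2 - 26*y/9 - 14/3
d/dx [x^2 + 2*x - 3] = 2*x + 2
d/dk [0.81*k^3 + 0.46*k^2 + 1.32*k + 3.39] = 2.43*k^2 + 0.92*k + 1.32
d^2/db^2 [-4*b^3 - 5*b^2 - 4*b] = -24*b - 10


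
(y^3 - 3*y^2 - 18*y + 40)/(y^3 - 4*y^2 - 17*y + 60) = (y - 2)/(y - 3)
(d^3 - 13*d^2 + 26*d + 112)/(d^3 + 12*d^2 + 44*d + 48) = (d^2 - 15*d + 56)/(d^2 + 10*d + 24)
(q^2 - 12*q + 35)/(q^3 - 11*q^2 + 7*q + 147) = (q - 5)/(q^2 - 4*q - 21)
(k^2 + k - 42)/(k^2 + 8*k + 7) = (k - 6)/(k + 1)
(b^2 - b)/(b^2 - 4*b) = (b - 1)/(b - 4)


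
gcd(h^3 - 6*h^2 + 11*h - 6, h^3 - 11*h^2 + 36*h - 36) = h^2 - 5*h + 6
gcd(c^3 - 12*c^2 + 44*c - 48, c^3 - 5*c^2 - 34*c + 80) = c - 2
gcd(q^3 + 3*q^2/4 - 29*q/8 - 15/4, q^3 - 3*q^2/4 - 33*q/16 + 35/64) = q + 5/4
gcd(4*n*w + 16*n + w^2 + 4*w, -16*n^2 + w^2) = 4*n + w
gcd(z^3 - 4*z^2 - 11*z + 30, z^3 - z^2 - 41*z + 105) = z - 5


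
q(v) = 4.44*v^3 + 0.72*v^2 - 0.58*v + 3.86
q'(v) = 13.32*v^2 + 1.44*v - 0.58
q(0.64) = 4.95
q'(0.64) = 5.80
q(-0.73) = 2.94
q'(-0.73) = 5.47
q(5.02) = 580.78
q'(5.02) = 342.32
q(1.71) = 27.17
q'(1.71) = 40.83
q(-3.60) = -191.87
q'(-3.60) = 166.86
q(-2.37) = -49.83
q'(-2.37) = 70.82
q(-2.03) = -29.14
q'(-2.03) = 51.39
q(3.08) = 138.63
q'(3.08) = 130.21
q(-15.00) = -14810.44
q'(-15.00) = 2974.82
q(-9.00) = -3169.36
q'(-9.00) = 1065.38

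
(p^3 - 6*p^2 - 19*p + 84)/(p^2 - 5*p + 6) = (p^2 - 3*p - 28)/(p - 2)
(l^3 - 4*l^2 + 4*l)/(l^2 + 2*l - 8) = l*(l - 2)/(l + 4)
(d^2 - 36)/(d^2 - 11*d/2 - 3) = 2*(d + 6)/(2*d + 1)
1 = 1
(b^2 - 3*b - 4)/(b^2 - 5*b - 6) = (b - 4)/(b - 6)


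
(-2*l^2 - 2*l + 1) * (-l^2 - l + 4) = 2*l^4 + 4*l^3 - 7*l^2 - 9*l + 4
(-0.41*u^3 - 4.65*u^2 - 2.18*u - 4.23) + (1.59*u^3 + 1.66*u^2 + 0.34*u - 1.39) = 1.18*u^3 - 2.99*u^2 - 1.84*u - 5.62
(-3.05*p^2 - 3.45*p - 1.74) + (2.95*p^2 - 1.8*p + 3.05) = -0.0999999999999996*p^2 - 5.25*p + 1.31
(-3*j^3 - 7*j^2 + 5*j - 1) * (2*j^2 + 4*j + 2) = -6*j^5 - 26*j^4 - 24*j^3 + 4*j^2 + 6*j - 2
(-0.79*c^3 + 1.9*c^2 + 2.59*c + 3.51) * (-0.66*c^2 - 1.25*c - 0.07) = 0.5214*c^5 - 0.2665*c^4 - 4.0291*c^3 - 5.6871*c^2 - 4.5688*c - 0.2457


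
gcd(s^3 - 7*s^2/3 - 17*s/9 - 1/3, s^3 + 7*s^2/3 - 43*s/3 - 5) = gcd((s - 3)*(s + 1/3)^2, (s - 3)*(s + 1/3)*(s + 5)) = s^2 - 8*s/3 - 1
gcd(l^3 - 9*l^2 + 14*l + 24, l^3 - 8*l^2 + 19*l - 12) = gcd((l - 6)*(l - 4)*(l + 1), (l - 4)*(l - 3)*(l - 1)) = l - 4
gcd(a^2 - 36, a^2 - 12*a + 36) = a - 6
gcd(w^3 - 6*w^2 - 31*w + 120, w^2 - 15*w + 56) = w - 8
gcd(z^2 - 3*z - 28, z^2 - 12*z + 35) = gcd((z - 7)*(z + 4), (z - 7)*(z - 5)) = z - 7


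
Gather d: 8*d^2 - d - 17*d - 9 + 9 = 8*d^2 - 18*d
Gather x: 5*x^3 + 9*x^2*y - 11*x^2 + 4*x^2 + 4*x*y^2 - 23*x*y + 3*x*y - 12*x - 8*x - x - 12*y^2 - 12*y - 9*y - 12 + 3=5*x^3 + x^2*(9*y - 7) + x*(4*y^2 - 20*y - 21) - 12*y^2 - 21*y - 9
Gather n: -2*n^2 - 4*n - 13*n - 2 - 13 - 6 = -2*n^2 - 17*n - 21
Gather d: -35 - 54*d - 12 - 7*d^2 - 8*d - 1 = -7*d^2 - 62*d - 48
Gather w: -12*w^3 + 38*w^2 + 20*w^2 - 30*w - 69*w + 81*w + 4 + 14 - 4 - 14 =-12*w^3 + 58*w^2 - 18*w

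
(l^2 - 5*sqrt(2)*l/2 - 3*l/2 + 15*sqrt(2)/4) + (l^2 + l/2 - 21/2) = 2*l^2 - 5*sqrt(2)*l/2 - l - 21/2 + 15*sqrt(2)/4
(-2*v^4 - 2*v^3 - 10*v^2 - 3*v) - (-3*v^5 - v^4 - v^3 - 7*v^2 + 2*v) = 3*v^5 - v^4 - v^3 - 3*v^2 - 5*v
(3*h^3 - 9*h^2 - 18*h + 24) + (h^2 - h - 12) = 3*h^3 - 8*h^2 - 19*h + 12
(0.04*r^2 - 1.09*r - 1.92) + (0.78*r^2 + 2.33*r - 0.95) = 0.82*r^2 + 1.24*r - 2.87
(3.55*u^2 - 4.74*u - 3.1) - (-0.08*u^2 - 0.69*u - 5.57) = 3.63*u^2 - 4.05*u + 2.47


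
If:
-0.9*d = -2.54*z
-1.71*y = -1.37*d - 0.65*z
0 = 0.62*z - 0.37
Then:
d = 1.68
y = 1.58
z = 0.60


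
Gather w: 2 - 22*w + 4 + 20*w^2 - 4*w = 20*w^2 - 26*w + 6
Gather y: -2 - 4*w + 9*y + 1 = -4*w + 9*y - 1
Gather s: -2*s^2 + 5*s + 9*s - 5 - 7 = -2*s^2 + 14*s - 12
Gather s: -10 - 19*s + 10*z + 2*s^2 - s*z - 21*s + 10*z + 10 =2*s^2 + s*(-z - 40) + 20*z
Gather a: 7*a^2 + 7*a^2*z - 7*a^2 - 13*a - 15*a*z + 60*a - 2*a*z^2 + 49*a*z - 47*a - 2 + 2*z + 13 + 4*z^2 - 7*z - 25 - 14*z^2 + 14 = 7*a^2*z + a*(-2*z^2 + 34*z) - 10*z^2 - 5*z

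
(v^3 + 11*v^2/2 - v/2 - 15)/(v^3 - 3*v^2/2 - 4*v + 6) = (v + 5)/(v - 2)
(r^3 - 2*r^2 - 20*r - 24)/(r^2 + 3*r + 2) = (r^2 - 4*r - 12)/(r + 1)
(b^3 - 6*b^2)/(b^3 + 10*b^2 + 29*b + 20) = b^2*(b - 6)/(b^3 + 10*b^2 + 29*b + 20)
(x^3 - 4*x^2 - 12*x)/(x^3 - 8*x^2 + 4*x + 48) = x/(x - 4)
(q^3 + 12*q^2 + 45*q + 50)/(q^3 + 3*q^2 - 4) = (q^2 + 10*q + 25)/(q^2 + q - 2)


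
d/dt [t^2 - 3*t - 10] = 2*t - 3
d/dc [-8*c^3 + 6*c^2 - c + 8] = -24*c^2 + 12*c - 1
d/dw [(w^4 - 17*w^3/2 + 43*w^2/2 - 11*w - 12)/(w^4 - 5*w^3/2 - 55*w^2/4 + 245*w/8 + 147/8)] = 24*(4*w^2 - 27*w + 49)/(16*w^4 - 392*w^2 + 2401)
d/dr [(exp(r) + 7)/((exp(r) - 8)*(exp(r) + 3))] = (-exp(2*r) - 14*exp(r) + 11)*exp(r)/(exp(4*r) - 10*exp(3*r) - 23*exp(2*r) + 240*exp(r) + 576)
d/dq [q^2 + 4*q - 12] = 2*q + 4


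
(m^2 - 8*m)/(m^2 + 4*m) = (m - 8)/(m + 4)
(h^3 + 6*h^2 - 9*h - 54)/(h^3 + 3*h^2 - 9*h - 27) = (h + 6)/(h + 3)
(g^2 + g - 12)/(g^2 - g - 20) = (g - 3)/(g - 5)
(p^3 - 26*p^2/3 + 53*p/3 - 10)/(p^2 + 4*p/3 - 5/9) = 3*(3*p^3 - 26*p^2 + 53*p - 30)/(9*p^2 + 12*p - 5)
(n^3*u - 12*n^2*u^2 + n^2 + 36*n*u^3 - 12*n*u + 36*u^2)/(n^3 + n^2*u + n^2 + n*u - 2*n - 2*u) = (n^3*u - 12*n^2*u^2 + n^2 + 36*n*u^3 - 12*n*u + 36*u^2)/(n^3 + n^2*u + n^2 + n*u - 2*n - 2*u)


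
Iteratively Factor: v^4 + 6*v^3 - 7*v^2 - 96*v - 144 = (v - 4)*(v^3 + 10*v^2 + 33*v + 36) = (v - 4)*(v + 3)*(v^2 + 7*v + 12) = (v - 4)*(v + 3)*(v + 4)*(v + 3)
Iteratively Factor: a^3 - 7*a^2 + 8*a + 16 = (a - 4)*(a^2 - 3*a - 4) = (a - 4)^2*(a + 1)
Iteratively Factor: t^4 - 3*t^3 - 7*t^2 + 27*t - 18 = (t - 1)*(t^3 - 2*t^2 - 9*t + 18) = (t - 2)*(t - 1)*(t^2 - 9) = (t - 3)*(t - 2)*(t - 1)*(t + 3)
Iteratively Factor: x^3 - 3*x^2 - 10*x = (x - 5)*(x^2 + 2*x) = (x - 5)*(x + 2)*(x)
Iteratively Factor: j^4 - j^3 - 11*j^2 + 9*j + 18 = (j + 1)*(j^3 - 2*j^2 - 9*j + 18) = (j - 2)*(j + 1)*(j^2 - 9) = (j - 3)*(j - 2)*(j + 1)*(j + 3)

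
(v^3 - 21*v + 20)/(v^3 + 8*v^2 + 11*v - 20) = (v - 4)/(v + 4)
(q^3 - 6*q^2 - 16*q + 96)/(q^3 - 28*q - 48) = (q - 4)/(q + 2)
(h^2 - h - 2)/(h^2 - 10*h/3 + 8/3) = 3*(h + 1)/(3*h - 4)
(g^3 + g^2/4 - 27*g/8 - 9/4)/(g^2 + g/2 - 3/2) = (4*g^2 - 5*g - 6)/(4*(g - 1))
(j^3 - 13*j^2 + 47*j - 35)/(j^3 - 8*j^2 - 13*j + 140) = (j - 1)/(j + 4)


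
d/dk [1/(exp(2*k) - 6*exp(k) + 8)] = 2*(3 - exp(k))*exp(k)/(exp(2*k) - 6*exp(k) + 8)^2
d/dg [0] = 0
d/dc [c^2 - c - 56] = 2*c - 1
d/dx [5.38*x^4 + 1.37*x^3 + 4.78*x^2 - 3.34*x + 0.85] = 21.52*x^3 + 4.11*x^2 + 9.56*x - 3.34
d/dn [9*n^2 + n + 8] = 18*n + 1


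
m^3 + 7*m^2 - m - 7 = (m - 1)*(m + 1)*(m + 7)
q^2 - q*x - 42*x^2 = (q - 7*x)*(q + 6*x)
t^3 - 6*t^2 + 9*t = t*(t - 3)^2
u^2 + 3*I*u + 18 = (u - 3*I)*(u + 6*I)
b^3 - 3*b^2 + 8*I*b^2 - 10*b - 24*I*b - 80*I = (b - 5)*(b + 2)*(b + 8*I)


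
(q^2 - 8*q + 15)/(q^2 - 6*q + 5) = (q - 3)/(q - 1)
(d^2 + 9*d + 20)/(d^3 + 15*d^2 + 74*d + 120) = 1/(d + 6)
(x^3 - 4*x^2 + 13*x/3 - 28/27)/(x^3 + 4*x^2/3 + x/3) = (27*x^3 - 108*x^2 + 117*x - 28)/(9*x*(3*x^2 + 4*x + 1))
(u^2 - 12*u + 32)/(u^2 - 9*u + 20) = (u - 8)/(u - 5)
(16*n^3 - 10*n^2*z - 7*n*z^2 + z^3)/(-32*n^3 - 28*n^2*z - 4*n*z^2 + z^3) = (-n + z)/(2*n + z)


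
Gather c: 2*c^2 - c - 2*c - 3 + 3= 2*c^2 - 3*c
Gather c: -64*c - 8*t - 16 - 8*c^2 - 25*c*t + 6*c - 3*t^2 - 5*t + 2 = -8*c^2 + c*(-25*t - 58) - 3*t^2 - 13*t - 14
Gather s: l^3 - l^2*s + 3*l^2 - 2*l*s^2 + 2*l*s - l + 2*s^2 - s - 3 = l^3 + 3*l^2 - l + s^2*(2 - 2*l) + s*(-l^2 + 2*l - 1) - 3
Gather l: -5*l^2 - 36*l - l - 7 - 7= -5*l^2 - 37*l - 14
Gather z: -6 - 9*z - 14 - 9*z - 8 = -18*z - 28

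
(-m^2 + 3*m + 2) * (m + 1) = -m^3 + 2*m^2 + 5*m + 2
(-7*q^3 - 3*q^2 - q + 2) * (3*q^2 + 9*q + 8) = -21*q^5 - 72*q^4 - 86*q^3 - 27*q^2 + 10*q + 16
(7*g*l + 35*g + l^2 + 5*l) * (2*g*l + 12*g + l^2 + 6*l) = 14*g^2*l^2 + 154*g^2*l + 420*g^2 + 9*g*l^3 + 99*g*l^2 + 270*g*l + l^4 + 11*l^3 + 30*l^2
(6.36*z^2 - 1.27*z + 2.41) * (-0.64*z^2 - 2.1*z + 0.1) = -4.0704*z^4 - 12.5432*z^3 + 1.7606*z^2 - 5.188*z + 0.241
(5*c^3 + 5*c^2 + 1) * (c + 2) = 5*c^4 + 15*c^3 + 10*c^2 + c + 2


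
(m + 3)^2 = m^2 + 6*m + 9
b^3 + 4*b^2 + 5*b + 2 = (b + 1)^2*(b + 2)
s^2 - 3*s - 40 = (s - 8)*(s + 5)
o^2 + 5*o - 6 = (o - 1)*(o + 6)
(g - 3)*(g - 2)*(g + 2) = g^3 - 3*g^2 - 4*g + 12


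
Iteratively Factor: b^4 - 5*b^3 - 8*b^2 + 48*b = (b - 4)*(b^3 - b^2 - 12*b) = (b - 4)^2*(b^2 + 3*b) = b*(b - 4)^2*(b + 3)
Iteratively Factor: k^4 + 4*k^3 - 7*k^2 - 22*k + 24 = (k + 4)*(k^3 - 7*k + 6) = (k - 2)*(k + 4)*(k^2 + 2*k - 3) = (k - 2)*(k + 3)*(k + 4)*(k - 1)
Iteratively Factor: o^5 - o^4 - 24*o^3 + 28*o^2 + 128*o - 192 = (o + 3)*(o^4 - 4*o^3 - 12*o^2 + 64*o - 64) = (o - 2)*(o + 3)*(o^3 - 2*o^2 - 16*o + 32) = (o - 2)*(o + 3)*(o + 4)*(o^2 - 6*o + 8) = (o - 4)*(o - 2)*(o + 3)*(o + 4)*(o - 2)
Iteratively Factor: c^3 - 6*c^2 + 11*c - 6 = (c - 2)*(c^2 - 4*c + 3) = (c - 2)*(c - 1)*(c - 3)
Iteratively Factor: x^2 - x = (x)*(x - 1)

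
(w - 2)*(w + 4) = w^2 + 2*w - 8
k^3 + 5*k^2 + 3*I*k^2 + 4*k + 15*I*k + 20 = (k + 5)*(k - I)*(k + 4*I)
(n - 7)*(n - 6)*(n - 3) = n^3 - 16*n^2 + 81*n - 126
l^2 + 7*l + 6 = (l + 1)*(l + 6)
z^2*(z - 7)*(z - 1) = z^4 - 8*z^3 + 7*z^2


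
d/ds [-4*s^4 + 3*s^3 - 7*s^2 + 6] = s*(-16*s^2 + 9*s - 14)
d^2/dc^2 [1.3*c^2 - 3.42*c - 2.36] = 2.60000000000000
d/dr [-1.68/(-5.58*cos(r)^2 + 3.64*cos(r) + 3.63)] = (18.7488*cos(r) - 6.1152)*sin(r)/(-5.58*cos(r)^2 + 3.64*cos(r) + 3.63)^2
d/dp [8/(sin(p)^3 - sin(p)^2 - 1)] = 8*(2 - 3*sin(p))*sin(p)*cos(p)/(-sin(p)^3 + sin(p)^2 + 1)^2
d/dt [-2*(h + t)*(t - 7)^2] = 2*(t - 7)*(-2*h - 3*t + 7)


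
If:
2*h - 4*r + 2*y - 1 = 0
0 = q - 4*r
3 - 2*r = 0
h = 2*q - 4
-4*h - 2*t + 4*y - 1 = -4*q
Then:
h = 8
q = 6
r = 3/2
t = -27/2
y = -9/2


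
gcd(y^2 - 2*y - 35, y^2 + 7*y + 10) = y + 5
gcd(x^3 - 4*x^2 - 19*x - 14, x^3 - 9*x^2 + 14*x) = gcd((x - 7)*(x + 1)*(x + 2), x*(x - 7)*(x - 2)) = x - 7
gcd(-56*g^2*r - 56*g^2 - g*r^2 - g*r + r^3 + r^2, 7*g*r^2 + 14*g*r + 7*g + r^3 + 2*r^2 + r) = 7*g*r + 7*g + r^2 + r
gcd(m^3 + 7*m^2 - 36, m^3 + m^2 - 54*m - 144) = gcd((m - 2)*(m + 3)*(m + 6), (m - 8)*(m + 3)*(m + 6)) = m^2 + 9*m + 18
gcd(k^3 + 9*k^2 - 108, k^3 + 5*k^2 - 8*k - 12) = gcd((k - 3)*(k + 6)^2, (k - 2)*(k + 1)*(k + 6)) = k + 6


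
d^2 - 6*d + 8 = (d - 4)*(d - 2)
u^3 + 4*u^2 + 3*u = u*(u + 1)*(u + 3)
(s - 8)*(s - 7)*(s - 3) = s^3 - 18*s^2 + 101*s - 168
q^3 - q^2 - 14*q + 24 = (q - 3)*(q - 2)*(q + 4)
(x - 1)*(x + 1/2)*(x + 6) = x^3 + 11*x^2/2 - 7*x/2 - 3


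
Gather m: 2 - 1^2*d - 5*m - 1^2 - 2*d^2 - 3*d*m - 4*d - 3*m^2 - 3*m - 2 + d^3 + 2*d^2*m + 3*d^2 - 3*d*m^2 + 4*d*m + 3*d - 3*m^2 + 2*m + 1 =d^3 + d^2 - 2*d + m^2*(-3*d - 6) + m*(2*d^2 + d - 6)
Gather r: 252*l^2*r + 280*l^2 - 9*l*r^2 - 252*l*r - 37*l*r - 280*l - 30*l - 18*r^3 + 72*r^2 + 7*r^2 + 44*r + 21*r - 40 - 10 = 280*l^2 - 310*l - 18*r^3 + r^2*(79 - 9*l) + r*(252*l^2 - 289*l + 65) - 50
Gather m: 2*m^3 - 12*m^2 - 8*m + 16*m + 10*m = 2*m^3 - 12*m^2 + 18*m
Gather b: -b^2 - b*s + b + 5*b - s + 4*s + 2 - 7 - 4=-b^2 + b*(6 - s) + 3*s - 9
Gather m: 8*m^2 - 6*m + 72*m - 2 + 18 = 8*m^2 + 66*m + 16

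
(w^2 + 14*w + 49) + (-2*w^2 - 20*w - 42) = -w^2 - 6*w + 7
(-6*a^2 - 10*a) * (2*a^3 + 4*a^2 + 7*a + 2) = -12*a^5 - 44*a^4 - 82*a^3 - 82*a^2 - 20*a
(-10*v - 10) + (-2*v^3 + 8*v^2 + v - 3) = -2*v^3 + 8*v^2 - 9*v - 13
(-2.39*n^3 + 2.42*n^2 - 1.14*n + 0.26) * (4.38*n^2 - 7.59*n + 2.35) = -10.4682*n^5 + 28.7397*n^4 - 28.9775*n^3 + 15.4784*n^2 - 4.6524*n + 0.611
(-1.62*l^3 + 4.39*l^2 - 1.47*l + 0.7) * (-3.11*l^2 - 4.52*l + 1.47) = 5.0382*l^5 - 6.3305*l^4 - 17.6525*l^3 + 10.9207*l^2 - 5.3249*l + 1.029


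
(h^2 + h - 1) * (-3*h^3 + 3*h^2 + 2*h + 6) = -3*h^5 + 8*h^3 + 5*h^2 + 4*h - 6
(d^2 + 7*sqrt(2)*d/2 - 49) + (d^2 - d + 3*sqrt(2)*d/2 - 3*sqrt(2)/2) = 2*d^2 - d + 5*sqrt(2)*d - 49 - 3*sqrt(2)/2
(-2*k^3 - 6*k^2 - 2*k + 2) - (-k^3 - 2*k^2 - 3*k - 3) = -k^3 - 4*k^2 + k + 5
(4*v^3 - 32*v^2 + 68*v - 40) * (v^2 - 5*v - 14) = 4*v^5 - 52*v^4 + 172*v^3 + 68*v^2 - 752*v + 560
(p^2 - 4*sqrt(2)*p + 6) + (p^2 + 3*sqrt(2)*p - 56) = 2*p^2 - sqrt(2)*p - 50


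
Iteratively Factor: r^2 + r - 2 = (r - 1)*(r + 2)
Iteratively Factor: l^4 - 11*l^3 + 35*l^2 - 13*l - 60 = (l - 4)*(l^3 - 7*l^2 + 7*l + 15) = (l - 4)*(l - 3)*(l^2 - 4*l - 5) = (l - 5)*(l - 4)*(l - 3)*(l + 1)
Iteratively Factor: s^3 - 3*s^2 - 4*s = (s)*(s^2 - 3*s - 4) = s*(s + 1)*(s - 4)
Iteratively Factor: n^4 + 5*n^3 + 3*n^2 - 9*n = (n + 3)*(n^3 + 2*n^2 - 3*n) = (n + 3)^2*(n^2 - n) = (n - 1)*(n + 3)^2*(n)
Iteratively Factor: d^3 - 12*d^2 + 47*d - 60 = (d - 4)*(d^2 - 8*d + 15) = (d - 4)*(d - 3)*(d - 5)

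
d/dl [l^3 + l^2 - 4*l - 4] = 3*l^2 + 2*l - 4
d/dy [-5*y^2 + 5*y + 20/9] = 5 - 10*y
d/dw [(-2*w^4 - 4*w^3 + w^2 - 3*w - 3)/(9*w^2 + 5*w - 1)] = 2*(-18*w^5 - 33*w^4 - 16*w^3 + 22*w^2 + 26*w + 9)/(81*w^4 + 90*w^3 + 7*w^2 - 10*w + 1)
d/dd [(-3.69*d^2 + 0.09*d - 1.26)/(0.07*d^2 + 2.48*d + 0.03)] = (-9.1575*d^2 - 0.045*d + 3.1275)/(0.0049*d^4 + 0.3472*d^3 + 6.1546*d^2 + 0.1488*d + 0.0009)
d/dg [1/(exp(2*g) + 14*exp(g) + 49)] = 2*(-exp(g) - 7)*exp(g)/(exp(2*g) + 14*exp(g) + 49)^2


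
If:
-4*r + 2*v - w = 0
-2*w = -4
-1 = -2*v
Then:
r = -1/4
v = 1/2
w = 2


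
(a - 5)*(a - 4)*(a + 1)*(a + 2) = a^4 - 6*a^3 - 5*a^2 + 42*a + 40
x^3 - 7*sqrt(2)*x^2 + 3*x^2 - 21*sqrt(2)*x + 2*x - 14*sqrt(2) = (x + 1)*(x + 2)*(x - 7*sqrt(2))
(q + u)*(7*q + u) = 7*q^2 + 8*q*u + u^2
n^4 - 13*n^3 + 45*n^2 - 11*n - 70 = (n - 7)*(n - 5)*(n - 2)*(n + 1)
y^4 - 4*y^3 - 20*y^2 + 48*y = y*(y - 6)*(y - 2)*(y + 4)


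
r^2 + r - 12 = (r - 3)*(r + 4)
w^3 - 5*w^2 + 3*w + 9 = (w - 3)^2*(w + 1)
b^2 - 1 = (b - 1)*(b + 1)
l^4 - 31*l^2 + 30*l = l*(l - 5)*(l - 1)*(l + 6)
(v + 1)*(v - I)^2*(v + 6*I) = v^4 + v^3 + 4*I*v^3 + 11*v^2 + 4*I*v^2 + 11*v - 6*I*v - 6*I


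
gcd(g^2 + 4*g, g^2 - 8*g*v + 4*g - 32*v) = g + 4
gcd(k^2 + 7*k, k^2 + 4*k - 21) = k + 7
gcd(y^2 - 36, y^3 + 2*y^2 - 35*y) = 1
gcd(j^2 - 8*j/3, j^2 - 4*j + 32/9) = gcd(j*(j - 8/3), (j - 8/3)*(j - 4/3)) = j - 8/3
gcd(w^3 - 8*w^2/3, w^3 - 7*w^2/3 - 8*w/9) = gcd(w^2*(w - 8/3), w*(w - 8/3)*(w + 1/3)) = w^2 - 8*w/3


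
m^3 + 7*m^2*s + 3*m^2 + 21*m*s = m*(m + 3)*(m + 7*s)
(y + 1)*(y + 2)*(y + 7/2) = y^3 + 13*y^2/2 + 25*y/2 + 7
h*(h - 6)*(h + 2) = h^3 - 4*h^2 - 12*h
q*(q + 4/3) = q^2 + 4*q/3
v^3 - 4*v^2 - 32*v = v*(v - 8)*(v + 4)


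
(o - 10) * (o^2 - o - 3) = o^3 - 11*o^2 + 7*o + 30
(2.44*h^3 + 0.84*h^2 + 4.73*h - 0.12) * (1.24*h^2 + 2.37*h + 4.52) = 3.0256*h^5 + 6.8244*h^4 + 18.8848*h^3 + 14.8581*h^2 + 21.0952*h - 0.5424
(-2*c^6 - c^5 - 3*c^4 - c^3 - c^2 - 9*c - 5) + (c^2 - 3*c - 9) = -2*c^6 - c^5 - 3*c^4 - c^3 - 12*c - 14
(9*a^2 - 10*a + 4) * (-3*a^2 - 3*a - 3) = -27*a^4 + 3*a^3 - 9*a^2 + 18*a - 12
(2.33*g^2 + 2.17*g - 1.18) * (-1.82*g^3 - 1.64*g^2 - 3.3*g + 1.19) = -4.2406*g^5 - 7.7706*g^4 - 9.1002*g^3 - 2.4531*g^2 + 6.4763*g - 1.4042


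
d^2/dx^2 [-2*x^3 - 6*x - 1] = -12*x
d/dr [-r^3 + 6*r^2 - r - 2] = -3*r^2 + 12*r - 1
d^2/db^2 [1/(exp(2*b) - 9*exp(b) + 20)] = ((9 - 4*exp(b))*(exp(2*b) - 9*exp(b) + 20) + 2*(2*exp(b) - 9)^2*exp(b))*exp(b)/(exp(2*b) - 9*exp(b) + 20)^3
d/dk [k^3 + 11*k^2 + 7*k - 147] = 3*k^2 + 22*k + 7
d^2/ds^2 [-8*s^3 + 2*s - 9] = -48*s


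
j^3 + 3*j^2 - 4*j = j*(j - 1)*(j + 4)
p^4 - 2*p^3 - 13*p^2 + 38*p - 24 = (p - 3)*(p - 2)*(p - 1)*(p + 4)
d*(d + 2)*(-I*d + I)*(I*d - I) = d^4 - 3*d^2 + 2*d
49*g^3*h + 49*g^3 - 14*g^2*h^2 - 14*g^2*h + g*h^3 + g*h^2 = (-7*g + h)^2*(g*h + g)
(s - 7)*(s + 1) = s^2 - 6*s - 7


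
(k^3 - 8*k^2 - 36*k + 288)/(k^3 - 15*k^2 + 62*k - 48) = (k + 6)/(k - 1)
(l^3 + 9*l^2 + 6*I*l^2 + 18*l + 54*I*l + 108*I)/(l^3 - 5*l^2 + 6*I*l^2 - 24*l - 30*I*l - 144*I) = (l + 6)/(l - 8)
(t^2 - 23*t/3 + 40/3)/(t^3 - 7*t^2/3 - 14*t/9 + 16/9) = 3*(t - 5)/(3*t^2 + t - 2)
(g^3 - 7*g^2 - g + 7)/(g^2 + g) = g - 8 + 7/g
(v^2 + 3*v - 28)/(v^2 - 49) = (v - 4)/(v - 7)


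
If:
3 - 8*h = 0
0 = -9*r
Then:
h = 3/8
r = 0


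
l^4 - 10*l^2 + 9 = (l - 3)*(l - 1)*(l + 1)*(l + 3)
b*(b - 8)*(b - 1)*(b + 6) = b^4 - 3*b^3 - 46*b^2 + 48*b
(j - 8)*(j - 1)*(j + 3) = j^3 - 6*j^2 - 19*j + 24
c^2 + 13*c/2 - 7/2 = (c - 1/2)*(c + 7)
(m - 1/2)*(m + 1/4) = m^2 - m/4 - 1/8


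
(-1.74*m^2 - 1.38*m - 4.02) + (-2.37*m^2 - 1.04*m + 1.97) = -4.11*m^2 - 2.42*m - 2.05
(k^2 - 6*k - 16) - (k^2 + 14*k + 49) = -20*k - 65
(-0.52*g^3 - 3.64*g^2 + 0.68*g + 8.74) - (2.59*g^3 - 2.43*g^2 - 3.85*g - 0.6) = -3.11*g^3 - 1.21*g^2 + 4.53*g + 9.34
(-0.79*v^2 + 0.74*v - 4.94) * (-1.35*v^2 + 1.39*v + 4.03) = 1.0665*v^4 - 2.0971*v^3 + 4.5139*v^2 - 3.8844*v - 19.9082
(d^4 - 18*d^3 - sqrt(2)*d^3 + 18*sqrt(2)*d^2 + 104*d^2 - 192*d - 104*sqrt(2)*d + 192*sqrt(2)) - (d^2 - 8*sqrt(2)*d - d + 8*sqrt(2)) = d^4 - 18*d^3 - sqrt(2)*d^3 + 18*sqrt(2)*d^2 + 103*d^2 - 191*d - 96*sqrt(2)*d + 184*sqrt(2)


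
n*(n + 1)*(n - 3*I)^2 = n^4 + n^3 - 6*I*n^3 - 9*n^2 - 6*I*n^2 - 9*n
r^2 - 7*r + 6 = (r - 6)*(r - 1)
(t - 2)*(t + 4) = t^2 + 2*t - 8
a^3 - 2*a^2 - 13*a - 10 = (a - 5)*(a + 1)*(a + 2)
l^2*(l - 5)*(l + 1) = l^4 - 4*l^3 - 5*l^2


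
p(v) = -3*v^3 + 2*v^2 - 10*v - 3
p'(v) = -9*v^2 + 4*v - 10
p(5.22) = -427.41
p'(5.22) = -234.36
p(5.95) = -623.63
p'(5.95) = -304.82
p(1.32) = -19.62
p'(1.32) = -20.40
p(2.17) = -45.94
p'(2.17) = -43.70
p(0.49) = -7.77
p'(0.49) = -10.20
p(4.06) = -211.40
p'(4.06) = -142.11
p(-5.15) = 511.32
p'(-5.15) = -269.30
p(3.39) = -130.79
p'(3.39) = -99.87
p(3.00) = -96.00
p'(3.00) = -79.00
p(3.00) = -96.00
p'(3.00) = -79.00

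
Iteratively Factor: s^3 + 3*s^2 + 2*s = (s)*(s^2 + 3*s + 2) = s*(s + 2)*(s + 1)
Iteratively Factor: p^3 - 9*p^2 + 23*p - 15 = (p - 5)*(p^2 - 4*p + 3) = (p - 5)*(p - 1)*(p - 3)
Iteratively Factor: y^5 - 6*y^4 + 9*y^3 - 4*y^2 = (y)*(y^4 - 6*y^3 + 9*y^2 - 4*y) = y*(y - 4)*(y^3 - 2*y^2 + y) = y^2*(y - 4)*(y^2 - 2*y + 1) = y^2*(y - 4)*(y - 1)*(y - 1)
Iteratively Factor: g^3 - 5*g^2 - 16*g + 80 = (g - 5)*(g^2 - 16) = (g - 5)*(g - 4)*(g + 4)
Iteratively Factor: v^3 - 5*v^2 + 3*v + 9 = (v - 3)*(v^2 - 2*v - 3) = (v - 3)*(v + 1)*(v - 3)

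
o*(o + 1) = o^2 + o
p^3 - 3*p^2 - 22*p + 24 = (p - 6)*(p - 1)*(p + 4)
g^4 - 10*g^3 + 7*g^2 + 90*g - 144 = (g - 8)*(g - 3)*(g - 2)*(g + 3)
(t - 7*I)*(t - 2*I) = t^2 - 9*I*t - 14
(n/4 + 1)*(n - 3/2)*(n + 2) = n^3/4 + 9*n^2/8 - n/4 - 3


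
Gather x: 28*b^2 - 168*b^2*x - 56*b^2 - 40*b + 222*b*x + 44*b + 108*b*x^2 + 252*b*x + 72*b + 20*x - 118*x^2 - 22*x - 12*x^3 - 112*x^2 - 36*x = -28*b^2 + 76*b - 12*x^3 + x^2*(108*b - 230) + x*(-168*b^2 + 474*b - 38)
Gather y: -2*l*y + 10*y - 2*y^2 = -2*y^2 + y*(10 - 2*l)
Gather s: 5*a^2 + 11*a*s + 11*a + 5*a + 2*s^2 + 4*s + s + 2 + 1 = 5*a^2 + 16*a + 2*s^2 + s*(11*a + 5) + 3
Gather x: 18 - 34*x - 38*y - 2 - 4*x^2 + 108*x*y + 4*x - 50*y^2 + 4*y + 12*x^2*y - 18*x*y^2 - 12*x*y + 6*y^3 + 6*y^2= x^2*(12*y - 4) + x*(-18*y^2 + 96*y - 30) + 6*y^3 - 44*y^2 - 34*y + 16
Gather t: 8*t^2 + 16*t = 8*t^2 + 16*t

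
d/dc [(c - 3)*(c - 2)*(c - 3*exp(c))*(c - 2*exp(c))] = -5*c^3*exp(c) + 4*c^3 + 12*c^2*exp(2*c) + 10*c^2*exp(c) - 15*c^2 - 48*c*exp(2*c) + 20*c*exp(c) + 12*c + 42*exp(2*c) - 30*exp(c)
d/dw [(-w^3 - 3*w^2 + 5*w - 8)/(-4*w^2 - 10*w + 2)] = (2*w^4 + 10*w^3 + 22*w^2 - 38*w - 35)/(2*(4*w^4 + 20*w^3 + 21*w^2 - 10*w + 1))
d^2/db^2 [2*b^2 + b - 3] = 4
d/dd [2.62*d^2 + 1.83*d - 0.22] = 5.24*d + 1.83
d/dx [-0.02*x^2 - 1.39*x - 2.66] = -0.04*x - 1.39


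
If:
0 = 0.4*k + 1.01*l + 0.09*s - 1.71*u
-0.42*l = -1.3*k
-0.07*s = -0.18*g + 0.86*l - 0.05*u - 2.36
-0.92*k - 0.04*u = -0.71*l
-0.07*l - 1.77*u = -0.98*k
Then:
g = -13.11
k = 0.00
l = 0.00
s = 0.00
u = 0.00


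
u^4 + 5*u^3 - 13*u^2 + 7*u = u*(u - 1)^2*(u + 7)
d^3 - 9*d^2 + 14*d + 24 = (d - 6)*(d - 4)*(d + 1)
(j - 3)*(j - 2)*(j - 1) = j^3 - 6*j^2 + 11*j - 6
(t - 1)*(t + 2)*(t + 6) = t^3 + 7*t^2 + 4*t - 12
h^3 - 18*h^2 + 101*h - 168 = (h - 8)*(h - 7)*(h - 3)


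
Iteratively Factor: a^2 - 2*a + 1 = (a - 1)*(a - 1)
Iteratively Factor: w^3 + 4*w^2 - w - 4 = (w - 1)*(w^2 + 5*w + 4) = (w - 1)*(w + 4)*(w + 1)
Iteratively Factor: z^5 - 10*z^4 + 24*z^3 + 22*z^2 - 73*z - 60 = (z - 4)*(z^4 - 6*z^3 + 22*z + 15) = (z - 5)*(z - 4)*(z^3 - z^2 - 5*z - 3) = (z - 5)*(z - 4)*(z + 1)*(z^2 - 2*z - 3) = (z - 5)*(z - 4)*(z + 1)^2*(z - 3)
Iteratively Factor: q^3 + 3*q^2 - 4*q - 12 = (q + 2)*(q^2 + q - 6) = (q + 2)*(q + 3)*(q - 2)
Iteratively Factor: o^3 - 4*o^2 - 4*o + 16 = (o + 2)*(o^2 - 6*o + 8) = (o - 4)*(o + 2)*(o - 2)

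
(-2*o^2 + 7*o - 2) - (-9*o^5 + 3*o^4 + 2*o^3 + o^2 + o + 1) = 9*o^5 - 3*o^4 - 2*o^3 - 3*o^2 + 6*o - 3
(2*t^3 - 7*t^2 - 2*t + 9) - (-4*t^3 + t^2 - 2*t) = 6*t^3 - 8*t^2 + 9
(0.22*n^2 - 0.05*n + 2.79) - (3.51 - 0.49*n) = 0.22*n^2 + 0.44*n - 0.72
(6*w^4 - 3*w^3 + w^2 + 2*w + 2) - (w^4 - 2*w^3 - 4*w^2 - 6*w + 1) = 5*w^4 - w^3 + 5*w^2 + 8*w + 1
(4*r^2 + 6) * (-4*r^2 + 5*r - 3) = -16*r^4 + 20*r^3 - 36*r^2 + 30*r - 18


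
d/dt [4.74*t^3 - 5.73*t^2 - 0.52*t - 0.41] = 14.22*t^2 - 11.46*t - 0.52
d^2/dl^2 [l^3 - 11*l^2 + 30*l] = 6*l - 22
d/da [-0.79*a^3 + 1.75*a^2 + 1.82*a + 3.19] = -2.37*a^2 + 3.5*a + 1.82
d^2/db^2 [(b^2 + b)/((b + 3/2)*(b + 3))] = 8*b*(-7*b^2 - 27*b - 27)/(8*b^6 + 108*b^5 + 594*b^4 + 1701*b^3 + 2673*b^2 + 2187*b + 729)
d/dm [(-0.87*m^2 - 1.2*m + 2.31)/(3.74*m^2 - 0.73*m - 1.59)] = (5.1231*m^2 - 14.5122*m + 3.5943)/(13.9876*m^4 - 5.4604*m^3 - 11.3603*m^2 + 2.3214*m + 2.5281)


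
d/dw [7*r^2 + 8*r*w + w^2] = 8*r + 2*w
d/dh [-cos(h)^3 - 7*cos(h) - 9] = (3*cos(h)^2 + 7)*sin(h)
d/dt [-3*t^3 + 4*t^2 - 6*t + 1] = -9*t^2 + 8*t - 6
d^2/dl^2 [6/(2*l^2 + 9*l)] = 12*(-2*l*(2*l + 9) + (4*l + 9)^2)/(l^3*(2*l + 9)^3)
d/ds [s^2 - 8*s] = 2*s - 8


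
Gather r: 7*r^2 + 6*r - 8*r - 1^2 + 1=7*r^2 - 2*r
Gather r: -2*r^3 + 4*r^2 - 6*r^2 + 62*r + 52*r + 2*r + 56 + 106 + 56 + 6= -2*r^3 - 2*r^2 + 116*r + 224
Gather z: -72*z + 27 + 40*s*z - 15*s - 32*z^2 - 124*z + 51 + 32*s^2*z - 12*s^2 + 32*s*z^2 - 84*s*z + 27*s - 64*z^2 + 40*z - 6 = -12*s^2 + 12*s + z^2*(32*s - 96) + z*(32*s^2 - 44*s - 156) + 72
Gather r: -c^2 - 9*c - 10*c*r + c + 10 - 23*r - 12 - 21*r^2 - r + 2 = -c^2 - 8*c - 21*r^2 + r*(-10*c - 24)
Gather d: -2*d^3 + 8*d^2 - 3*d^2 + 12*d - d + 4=-2*d^3 + 5*d^2 + 11*d + 4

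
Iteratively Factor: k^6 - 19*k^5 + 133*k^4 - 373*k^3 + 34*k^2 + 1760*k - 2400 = (k - 4)*(k^5 - 15*k^4 + 73*k^3 - 81*k^2 - 290*k + 600) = (k - 5)*(k - 4)*(k^4 - 10*k^3 + 23*k^2 + 34*k - 120) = (k - 5)*(k - 4)*(k - 3)*(k^3 - 7*k^2 + 2*k + 40) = (k - 5)*(k - 4)*(k - 3)*(k + 2)*(k^2 - 9*k + 20) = (k - 5)*(k - 4)^2*(k - 3)*(k + 2)*(k - 5)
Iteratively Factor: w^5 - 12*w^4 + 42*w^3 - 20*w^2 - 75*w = (w - 5)*(w^4 - 7*w^3 + 7*w^2 + 15*w) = (w - 5)*(w - 3)*(w^3 - 4*w^2 - 5*w) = (w - 5)^2*(w - 3)*(w^2 + w) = w*(w - 5)^2*(w - 3)*(w + 1)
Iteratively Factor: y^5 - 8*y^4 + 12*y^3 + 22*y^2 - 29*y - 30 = (y + 1)*(y^4 - 9*y^3 + 21*y^2 + y - 30) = (y + 1)^2*(y^3 - 10*y^2 + 31*y - 30) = (y - 3)*(y + 1)^2*(y^2 - 7*y + 10) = (y - 5)*(y - 3)*(y + 1)^2*(y - 2)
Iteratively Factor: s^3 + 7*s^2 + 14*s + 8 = (s + 2)*(s^2 + 5*s + 4) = (s + 1)*(s + 2)*(s + 4)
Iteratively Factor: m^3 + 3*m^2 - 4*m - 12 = (m + 2)*(m^2 + m - 6) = (m + 2)*(m + 3)*(m - 2)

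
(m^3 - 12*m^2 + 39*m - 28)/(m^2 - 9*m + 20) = (m^2 - 8*m + 7)/(m - 5)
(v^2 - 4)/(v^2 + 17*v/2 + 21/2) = 2*(v^2 - 4)/(2*v^2 + 17*v + 21)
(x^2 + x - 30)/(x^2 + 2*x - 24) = (x - 5)/(x - 4)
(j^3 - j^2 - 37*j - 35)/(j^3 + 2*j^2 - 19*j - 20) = (j - 7)/(j - 4)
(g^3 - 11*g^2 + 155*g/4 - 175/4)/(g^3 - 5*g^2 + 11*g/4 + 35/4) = (g - 5)/(g + 1)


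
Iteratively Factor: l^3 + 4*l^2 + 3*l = (l + 1)*(l^2 + 3*l) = l*(l + 1)*(l + 3)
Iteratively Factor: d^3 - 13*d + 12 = (d + 4)*(d^2 - 4*d + 3) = (d - 1)*(d + 4)*(d - 3)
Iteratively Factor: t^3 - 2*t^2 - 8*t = (t)*(t^2 - 2*t - 8) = t*(t - 4)*(t + 2)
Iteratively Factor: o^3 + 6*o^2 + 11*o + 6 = (o + 3)*(o^2 + 3*o + 2) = (o + 1)*(o + 3)*(o + 2)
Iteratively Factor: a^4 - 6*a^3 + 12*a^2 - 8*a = (a - 2)*(a^3 - 4*a^2 + 4*a) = (a - 2)^2*(a^2 - 2*a) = (a - 2)^3*(a)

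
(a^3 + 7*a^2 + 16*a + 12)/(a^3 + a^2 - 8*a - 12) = (a + 3)/(a - 3)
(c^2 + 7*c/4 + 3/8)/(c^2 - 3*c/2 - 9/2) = (c + 1/4)/(c - 3)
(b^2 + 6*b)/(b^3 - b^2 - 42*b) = 1/(b - 7)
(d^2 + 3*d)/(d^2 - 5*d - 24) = d/(d - 8)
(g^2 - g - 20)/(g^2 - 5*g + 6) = (g^2 - g - 20)/(g^2 - 5*g + 6)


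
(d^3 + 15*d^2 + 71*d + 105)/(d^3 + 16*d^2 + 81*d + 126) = (d + 5)/(d + 6)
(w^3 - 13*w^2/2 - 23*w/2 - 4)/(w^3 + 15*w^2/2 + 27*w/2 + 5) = (w^2 - 7*w - 8)/(w^2 + 7*w + 10)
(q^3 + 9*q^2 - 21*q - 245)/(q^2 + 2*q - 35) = q + 7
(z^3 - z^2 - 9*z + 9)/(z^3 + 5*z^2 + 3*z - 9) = (z - 3)/(z + 3)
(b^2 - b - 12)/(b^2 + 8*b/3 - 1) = 3*(b - 4)/(3*b - 1)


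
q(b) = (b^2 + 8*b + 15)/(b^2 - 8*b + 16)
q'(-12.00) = -0.03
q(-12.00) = 0.25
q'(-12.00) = -0.03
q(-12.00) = 0.25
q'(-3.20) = 0.03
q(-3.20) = -0.01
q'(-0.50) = 0.59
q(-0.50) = 0.56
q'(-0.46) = 0.62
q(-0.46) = 0.58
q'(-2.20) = 0.11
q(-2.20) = 0.06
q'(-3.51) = 0.01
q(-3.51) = -0.01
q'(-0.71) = 0.48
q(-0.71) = 0.44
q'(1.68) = 7.12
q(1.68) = 5.81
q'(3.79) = 13242.63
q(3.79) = 1353.38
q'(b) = (8 - 2*b)*(b^2 + 8*b + 15)/(b^2 - 8*b + 16)^2 + (2*b + 8)/(b^2 - 8*b + 16)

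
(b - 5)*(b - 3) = b^2 - 8*b + 15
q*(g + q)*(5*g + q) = 5*g^2*q + 6*g*q^2 + q^3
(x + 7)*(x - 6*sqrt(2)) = x^2 - 6*sqrt(2)*x + 7*x - 42*sqrt(2)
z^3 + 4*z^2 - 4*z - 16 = (z - 2)*(z + 2)*(z + 4)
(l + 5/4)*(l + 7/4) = l^2 + 3*l + 35/16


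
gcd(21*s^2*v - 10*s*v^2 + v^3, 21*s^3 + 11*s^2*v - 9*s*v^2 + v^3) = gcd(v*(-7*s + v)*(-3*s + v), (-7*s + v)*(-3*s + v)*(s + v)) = 21*s^2 - 10*s*v + v^2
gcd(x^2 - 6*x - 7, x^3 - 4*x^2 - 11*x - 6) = x + 1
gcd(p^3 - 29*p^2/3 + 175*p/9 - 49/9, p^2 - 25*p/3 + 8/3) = p - 1/3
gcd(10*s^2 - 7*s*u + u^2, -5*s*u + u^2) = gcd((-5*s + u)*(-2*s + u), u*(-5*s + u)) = 5*s - u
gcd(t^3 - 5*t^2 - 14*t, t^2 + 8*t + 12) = t + 2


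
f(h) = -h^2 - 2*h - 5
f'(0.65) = -3.30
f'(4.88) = -11.76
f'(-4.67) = 7.34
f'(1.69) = -5.38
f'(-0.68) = -0.64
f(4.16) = -30.63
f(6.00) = -53.00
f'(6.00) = -14.00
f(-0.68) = -4.10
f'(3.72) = -9.44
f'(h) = -2*h - 2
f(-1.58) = -4.34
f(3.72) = -26.28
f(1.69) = -11.24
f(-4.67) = -17.47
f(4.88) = -38.57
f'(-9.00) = 16.00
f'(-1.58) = 1.16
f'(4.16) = -10.32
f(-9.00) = -68.00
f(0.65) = -6.72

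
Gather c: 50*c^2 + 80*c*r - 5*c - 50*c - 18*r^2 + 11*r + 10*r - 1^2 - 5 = 50*c^2 + c*(80*r - 55) - 18*r^2 + 21*r - 6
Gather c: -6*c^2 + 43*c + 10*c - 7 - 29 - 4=-6*c^2 + 53*c - 40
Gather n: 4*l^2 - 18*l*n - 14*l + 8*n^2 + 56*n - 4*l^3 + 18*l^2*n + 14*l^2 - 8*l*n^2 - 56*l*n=-4*l^3 + 18*l^2 - 14*l + n^2*(8 - 8*l) + n*(18*l^2 - 74*l + 56)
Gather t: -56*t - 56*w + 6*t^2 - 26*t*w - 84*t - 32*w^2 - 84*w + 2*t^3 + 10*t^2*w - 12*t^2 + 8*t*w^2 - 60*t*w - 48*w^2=2*t^3 + t^2*(10*w - 6) + t*(8*w^2 - 86*w - 140) - 80*w^2 - 140*w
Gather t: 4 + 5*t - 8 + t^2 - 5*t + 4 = t^2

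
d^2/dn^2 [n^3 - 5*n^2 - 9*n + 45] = 6*n - 10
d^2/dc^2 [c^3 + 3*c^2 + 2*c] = 6*c + 6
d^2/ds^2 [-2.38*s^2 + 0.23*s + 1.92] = -4.76000000000000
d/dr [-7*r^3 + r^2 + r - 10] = -21*r^2 + 2*r + 1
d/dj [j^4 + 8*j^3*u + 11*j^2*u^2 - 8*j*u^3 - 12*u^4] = 4*j^3 + 24*j^2*u + 22*j*u^2 - 8*u^3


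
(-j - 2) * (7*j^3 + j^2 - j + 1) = -7*j^4 - 15*j^3 - j^2 + j - 2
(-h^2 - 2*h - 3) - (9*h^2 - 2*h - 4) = 1 - 10*h^2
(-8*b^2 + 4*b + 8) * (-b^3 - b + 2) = 8*b^5 - 4*b^4 - 20*b^2 + 16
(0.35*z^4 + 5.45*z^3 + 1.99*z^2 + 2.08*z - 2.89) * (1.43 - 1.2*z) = -0.42*z^5 - 6.0395*z^4 + 5.4055*z^3 + 0.3497*z^2 + 6.4424*z - 4.1327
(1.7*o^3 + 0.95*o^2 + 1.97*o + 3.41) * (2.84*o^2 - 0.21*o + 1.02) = 4.828*o^5 + 2.341*o^4 + 7.1293*o^3 + 10.2397*o^2 + 1.2933*o + 3.4782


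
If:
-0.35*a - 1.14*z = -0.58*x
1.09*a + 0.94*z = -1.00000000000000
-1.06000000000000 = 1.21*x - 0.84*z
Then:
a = -0.55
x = -1.17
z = -0.43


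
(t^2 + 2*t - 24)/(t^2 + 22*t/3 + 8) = 3*(t - 4)/(3*t + 4)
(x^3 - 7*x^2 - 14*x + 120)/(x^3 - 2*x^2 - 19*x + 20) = (x - 6)/(x - 1)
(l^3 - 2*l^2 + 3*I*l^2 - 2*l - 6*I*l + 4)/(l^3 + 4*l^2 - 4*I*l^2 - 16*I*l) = (l^3 + l^2*(-2 + 3*I) - 2*l*(1 + 3*I) + 4)/(l*(l^2 + 4*l*(1 - I) - 16*I))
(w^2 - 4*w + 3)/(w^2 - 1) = (w - 3)/(w + 1)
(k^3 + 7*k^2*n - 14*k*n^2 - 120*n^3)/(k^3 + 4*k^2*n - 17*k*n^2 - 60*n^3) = (k + 6*n)/(k + 3*n)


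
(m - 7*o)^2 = m^2 - 14*m*o + 49*o^2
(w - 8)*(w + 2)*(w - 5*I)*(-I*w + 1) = -I*w^4 - 4*w^3 + 6*I*w^3 + 24*w^2 + 11*I*w^2 + 64*w + 30*I*w + 80*I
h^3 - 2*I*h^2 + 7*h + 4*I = (h - 4*I)*(h + I)^2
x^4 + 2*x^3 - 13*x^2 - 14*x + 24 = (x - 3)*(x - 1)*(x + 2)*(x + 4)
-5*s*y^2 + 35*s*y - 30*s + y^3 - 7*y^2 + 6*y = (-5*s + y)*(y - 6)*(y - 1)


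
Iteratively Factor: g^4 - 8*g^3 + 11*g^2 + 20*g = (g - 4)*(g^3 - 4*g^2 - 5*g) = (g - 4)*(g + 1)*(g^2 - 5*g) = g*(g - 4)*(g + 1)*(g - 5)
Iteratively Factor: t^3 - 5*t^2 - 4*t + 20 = (t - 2)*(t^2 - 3*t - 10) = (t - 2)*(t + 2)*(t - 5)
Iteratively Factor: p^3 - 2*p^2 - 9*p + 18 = (p - 3)*(p^2 + p - 6) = (p - 3)*(p - 2)*(p + 3)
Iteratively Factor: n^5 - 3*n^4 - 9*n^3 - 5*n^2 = (n - 5)*(n^4 + 2*n^3 + n^2) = n*(n - 5)*(n^3 + 2*n^2 + n) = n^2*(n - 5)*(n^2 + 2*n + 1) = n^2*(n - 5)*(n + 1)*(n + 1)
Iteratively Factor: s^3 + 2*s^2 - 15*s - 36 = (s + 3)*(s^2 - s - 12) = (s + 3)^2*(s - 4)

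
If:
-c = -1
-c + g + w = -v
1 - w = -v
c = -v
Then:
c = 1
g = 2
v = -1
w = 0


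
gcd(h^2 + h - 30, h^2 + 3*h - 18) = h + 6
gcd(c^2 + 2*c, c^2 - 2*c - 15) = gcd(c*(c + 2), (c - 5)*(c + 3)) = 1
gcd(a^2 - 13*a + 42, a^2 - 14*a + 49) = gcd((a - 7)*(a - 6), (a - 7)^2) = a - 7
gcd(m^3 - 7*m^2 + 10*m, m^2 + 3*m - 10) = m - 2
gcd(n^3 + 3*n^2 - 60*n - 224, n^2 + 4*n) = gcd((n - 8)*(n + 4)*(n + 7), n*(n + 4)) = n + 4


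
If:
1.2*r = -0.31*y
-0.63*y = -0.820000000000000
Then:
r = -0.34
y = 1.30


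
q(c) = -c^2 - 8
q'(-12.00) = 24.00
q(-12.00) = -152.00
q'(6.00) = -12.00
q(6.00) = -44.00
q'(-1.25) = 2.50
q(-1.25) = -9.56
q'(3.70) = -7.40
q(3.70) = -21.69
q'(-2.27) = 4.54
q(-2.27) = -13.15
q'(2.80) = -5.60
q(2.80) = -15.84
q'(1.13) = -2.26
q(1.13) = -9.28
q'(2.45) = -4.90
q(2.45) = -14.00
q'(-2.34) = 4.68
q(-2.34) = -13.48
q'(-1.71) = 3.42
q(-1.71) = -10.92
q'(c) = -2*c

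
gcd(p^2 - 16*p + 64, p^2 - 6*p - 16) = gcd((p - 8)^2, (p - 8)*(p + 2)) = p - 8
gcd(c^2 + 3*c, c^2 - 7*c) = c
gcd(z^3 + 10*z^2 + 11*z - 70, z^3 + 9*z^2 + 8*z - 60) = z^2 + 3*z - 10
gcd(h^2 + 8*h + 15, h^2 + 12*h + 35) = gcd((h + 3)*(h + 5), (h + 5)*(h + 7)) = h + 5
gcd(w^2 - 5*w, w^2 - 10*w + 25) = w - 5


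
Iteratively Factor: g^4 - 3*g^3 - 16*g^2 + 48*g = (g - 3)*(g^3 - 16*g) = (g - 4)*(g - 3)*(g^2 + 4*g) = (g - 4)*(g - 3)*(g + 4)*(g)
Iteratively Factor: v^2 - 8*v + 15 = (v - 5)*(v - 3)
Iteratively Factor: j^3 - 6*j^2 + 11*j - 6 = (j - 3)*(j^2 - 3*j + 2) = (j - 3)*(j - 2)*(j - 1)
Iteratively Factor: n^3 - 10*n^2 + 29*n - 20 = (n - 5)*(n^2 - 5*n + 4) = (n - 5)*(n - 1)*(n - 4)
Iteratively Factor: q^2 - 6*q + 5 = (q - 5)*(q - 1)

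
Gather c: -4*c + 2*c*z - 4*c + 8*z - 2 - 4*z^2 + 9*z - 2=c*(2*z - 8) - 4*z^2 + 17*z - 4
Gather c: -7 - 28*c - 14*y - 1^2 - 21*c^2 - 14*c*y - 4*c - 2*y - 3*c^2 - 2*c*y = -24*c^2 + c*(-16*y - 32) - 16*y - 8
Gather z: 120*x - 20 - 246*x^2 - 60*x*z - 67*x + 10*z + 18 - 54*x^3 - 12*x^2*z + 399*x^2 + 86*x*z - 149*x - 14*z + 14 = -54*x^3 + 153*x^2 - 96*x + z*(-12*x^2 + 26*x - 4) + 12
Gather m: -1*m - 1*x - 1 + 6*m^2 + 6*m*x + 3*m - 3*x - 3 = 6*m^2 + m*(6*x + 2) - 4*x - 4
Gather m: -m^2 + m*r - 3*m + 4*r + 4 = -m^2 + m*(r - 3) + 4*r + 4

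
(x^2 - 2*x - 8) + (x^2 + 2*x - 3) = 2*x^2 - 11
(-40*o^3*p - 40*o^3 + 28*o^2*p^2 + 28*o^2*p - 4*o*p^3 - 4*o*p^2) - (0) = -40*o^3*p - 40*o^3 + 28*o^2*p^2 + 28*o^2*p - 4*o*p^3 - 4*o*p^2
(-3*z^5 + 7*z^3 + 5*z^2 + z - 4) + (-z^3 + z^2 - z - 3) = -3*z^5 + 6*z^3 + 6*z^2 - 7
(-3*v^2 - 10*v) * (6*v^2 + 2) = -18*v^4 - 60*v^3 - 6*v^2 - 20*v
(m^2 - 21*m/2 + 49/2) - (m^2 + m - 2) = 53/2 - 23*m/2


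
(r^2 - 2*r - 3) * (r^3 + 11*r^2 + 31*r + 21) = r^5 + 9*r^4 + 6*r^3 - 74*r^2 - 135*r - 63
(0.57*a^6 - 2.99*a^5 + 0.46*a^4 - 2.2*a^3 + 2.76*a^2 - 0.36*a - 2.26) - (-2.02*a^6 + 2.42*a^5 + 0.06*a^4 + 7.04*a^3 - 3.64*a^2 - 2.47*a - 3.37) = 2.59*a^6 - 5.41*a^5 + 0.4*a^4 - 9.24*a^3 + 6.4*a^2 + 2.11*a + 1.11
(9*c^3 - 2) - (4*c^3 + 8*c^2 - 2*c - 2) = 5*c^3 - 8*c^2 + 2*c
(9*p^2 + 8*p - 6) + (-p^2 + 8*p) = 8*p^2 + 16*p - 6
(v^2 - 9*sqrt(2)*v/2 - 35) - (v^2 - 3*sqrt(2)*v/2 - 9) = -3*sqrt(2)*v - 26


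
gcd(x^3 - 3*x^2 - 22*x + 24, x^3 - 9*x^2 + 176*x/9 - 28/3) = x - 6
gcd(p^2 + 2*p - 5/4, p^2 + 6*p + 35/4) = p + 5/2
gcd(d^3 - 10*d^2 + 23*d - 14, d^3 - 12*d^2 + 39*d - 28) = d^2 - 8*d + 7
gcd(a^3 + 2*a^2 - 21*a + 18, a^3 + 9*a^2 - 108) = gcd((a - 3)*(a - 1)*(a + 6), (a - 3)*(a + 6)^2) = a^2 + 3*a - 18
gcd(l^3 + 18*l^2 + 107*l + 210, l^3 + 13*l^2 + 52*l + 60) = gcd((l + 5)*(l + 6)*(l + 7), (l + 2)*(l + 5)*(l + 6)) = l^2 + 11*l + 30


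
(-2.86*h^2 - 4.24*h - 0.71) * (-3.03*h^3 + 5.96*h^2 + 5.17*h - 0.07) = 8.6658*h^5 - 4.1984*h^4 - 37.9053*h^3 - 25.9522*h^2 - 3.3739*h + 0.0497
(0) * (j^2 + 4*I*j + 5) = 0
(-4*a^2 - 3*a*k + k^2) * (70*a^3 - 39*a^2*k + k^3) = -280*a^5 - 54*a^4*k + 187*a^3*k^2 - 43*a^2*k^3 - 3*a*k^4 + k^5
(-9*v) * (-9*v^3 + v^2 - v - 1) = 81*v^4 - 9*v^3 + 9*v^2 + 9*v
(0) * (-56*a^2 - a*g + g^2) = 0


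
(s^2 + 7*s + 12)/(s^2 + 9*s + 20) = (s + 3)/(s + 5)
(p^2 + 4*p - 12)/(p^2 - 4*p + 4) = (p + 6)/(p - 2)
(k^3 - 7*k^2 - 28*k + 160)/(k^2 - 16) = (k^2 - 3*k - 40)/(k + 4)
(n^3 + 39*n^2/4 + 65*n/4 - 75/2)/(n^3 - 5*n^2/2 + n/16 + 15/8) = 4*(n^2 + 11*n + 30)/(4*n^2 - 5*n - 6)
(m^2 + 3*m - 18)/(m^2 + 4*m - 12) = (m - 3)/(m - 2)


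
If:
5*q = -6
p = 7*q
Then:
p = -42/5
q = -6/5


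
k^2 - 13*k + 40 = (k - 8)*(k - 5)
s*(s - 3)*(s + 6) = s^3 + 3*s^2 - 18*s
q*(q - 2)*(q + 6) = q^3 + 4*q^2 - 12*q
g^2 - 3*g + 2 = (g - 2)*(g - 1)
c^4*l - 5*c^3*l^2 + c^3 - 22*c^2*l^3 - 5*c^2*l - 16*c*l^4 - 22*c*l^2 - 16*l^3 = (c - 8*l)*(c + l)*(c + 2*l)*(c*l + 1)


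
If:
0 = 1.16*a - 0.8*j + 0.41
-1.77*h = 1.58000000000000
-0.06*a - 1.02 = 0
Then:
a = -17.00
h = -0.89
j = -24.14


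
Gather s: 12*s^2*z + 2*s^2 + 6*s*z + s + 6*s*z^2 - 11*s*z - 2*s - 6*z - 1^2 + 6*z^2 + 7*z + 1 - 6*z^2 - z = s^2*(12*z + 2) + s*(6*z^2 - 5*z - 1)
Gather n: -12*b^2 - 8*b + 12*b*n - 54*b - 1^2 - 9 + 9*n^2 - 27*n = -12*b^2 - 62*b + 9*n^2 + n*(12*b - 27) - 10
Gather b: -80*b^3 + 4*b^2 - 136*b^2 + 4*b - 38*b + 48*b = -80*b^3 - 132*b^2 + 14*b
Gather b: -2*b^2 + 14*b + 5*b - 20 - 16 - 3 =-2*b^2 + 19*b - 39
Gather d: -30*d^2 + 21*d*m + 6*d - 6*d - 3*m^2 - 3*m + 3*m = -30*d^2 + 21*d*m - 3*m^2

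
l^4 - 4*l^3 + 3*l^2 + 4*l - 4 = (l - 2)^2*(l - 1)*(l + 1)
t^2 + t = t*(t + 1)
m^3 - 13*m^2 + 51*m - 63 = (m - 7)*(m - 3)^2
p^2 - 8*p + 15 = (p - 5)*(p - 3)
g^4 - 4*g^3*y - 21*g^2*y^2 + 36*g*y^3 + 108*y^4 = (g - 6*y)*(g - 3*y)*(g + 2*y)*(g + 3*y)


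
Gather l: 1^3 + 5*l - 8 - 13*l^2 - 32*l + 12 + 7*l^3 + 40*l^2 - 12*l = 7*l^3 + 27*l^2 - 39*l + 5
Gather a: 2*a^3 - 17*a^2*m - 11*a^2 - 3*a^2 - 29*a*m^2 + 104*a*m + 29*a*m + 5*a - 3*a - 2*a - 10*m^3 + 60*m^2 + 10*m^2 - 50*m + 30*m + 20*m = 2*a^3 + a^2*(-17*m - 14) + a*(-29*m^2 + 133*m) - 10*m^3 + 70*m^2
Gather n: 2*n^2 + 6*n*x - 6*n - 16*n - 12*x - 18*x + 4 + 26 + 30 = 2*n^2 + n*(6*x - 22) - 30*x + 60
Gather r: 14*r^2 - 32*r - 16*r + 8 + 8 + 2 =14*r^2 - 48*r + 18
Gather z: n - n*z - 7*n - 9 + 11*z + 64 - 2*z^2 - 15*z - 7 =-6*n - 2*z^2 + z*(-n - 4) + 48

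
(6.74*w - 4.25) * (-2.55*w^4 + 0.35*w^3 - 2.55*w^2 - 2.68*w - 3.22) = -17.187*w^5 + 13.1965*w^4 - 18.6745*w^3 - 7.2257*w^2 - 10.3128*w + 13.685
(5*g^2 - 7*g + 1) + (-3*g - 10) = 5*g^2 - 10*g - 9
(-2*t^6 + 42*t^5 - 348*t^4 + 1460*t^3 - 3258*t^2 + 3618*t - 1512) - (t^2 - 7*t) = -2*t^6 + 42*t^5 - 348*t^4 + 1460*t^3 - 3259*t^2 + 3625*t - 1512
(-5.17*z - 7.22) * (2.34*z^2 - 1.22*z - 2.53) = -12.0978*z^3 - 10.5874*z^2 + 21.8885*z + 18.2666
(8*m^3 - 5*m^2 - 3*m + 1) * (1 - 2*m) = -16*m^4 + 18*m^3 + m^2 - 5*m + 1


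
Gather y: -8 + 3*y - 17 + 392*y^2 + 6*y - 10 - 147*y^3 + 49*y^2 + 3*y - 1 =-147*y^3 + 441*y^2 + 12*y - 36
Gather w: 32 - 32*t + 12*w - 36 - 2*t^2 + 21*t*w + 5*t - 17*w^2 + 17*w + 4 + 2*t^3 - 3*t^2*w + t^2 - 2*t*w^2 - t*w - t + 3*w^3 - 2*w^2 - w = 2*t^3 - t^2 - 28*t + 3*w^3 + w^2*(-2*t - 19) + w*(-3*t^2 + 20*t + 28)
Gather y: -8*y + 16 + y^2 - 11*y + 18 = y^2 - 19*y + 34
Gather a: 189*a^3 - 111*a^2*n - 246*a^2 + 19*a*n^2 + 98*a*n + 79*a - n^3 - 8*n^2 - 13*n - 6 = 189*a^3 + a^2*(-111*n - 246) + a*(19*n^2 + 98*n + 79) - n^3 - 8*n^2 - 13*n - 6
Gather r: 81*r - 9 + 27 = 81*r + 18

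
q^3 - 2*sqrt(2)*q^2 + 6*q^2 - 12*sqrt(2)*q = q*(q + 6)*(q - 2*sqrt(2))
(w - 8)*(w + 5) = w^2 - 3*w - 40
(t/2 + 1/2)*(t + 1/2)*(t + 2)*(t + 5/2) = t^4/2 + 3*t^3 + 49*t^2/8 + 39*t/8 + 5/4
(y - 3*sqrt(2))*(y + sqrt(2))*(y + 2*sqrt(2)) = y^3 - 14*y - 12*sqrt(2)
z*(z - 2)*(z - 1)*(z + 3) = z^4 - 7*z^2 + 6*z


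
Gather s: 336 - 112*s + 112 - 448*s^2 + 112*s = 448 - 448*s^2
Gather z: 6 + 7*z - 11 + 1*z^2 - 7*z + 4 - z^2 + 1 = 0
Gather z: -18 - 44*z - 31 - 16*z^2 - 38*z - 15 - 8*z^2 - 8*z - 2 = -24*z^2 - 90*z - 66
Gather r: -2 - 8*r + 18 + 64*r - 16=56*r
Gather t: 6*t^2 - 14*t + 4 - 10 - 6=6*t^2 - 14*t - 12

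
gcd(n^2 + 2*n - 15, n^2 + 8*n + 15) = n + 5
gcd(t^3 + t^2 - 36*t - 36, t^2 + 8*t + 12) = t + 6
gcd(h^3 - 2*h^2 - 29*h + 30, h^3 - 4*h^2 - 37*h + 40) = h^2 + 4*h - 5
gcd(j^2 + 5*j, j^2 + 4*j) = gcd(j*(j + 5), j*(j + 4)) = j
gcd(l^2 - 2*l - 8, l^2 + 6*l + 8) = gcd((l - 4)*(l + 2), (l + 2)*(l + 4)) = l + 2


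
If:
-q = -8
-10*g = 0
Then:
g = 0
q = 8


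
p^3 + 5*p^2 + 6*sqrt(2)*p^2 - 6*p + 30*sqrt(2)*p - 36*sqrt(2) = (p - 1)*(p + 6)*(p + 6*sqrt(2))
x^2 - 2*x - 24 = (x - 6)*(x + 4)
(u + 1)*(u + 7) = u^2 + 8*u + 7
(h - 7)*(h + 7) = h^2 - 49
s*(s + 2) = s^2 + 2*s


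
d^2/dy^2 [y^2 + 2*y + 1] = 2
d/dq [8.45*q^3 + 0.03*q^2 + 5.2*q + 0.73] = 25.35*q^2 + 0.06*q + 5.2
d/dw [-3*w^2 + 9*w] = 9 - 6*w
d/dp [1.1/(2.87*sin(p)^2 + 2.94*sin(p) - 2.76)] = -(6.314*sin(p) + 3.234)*cos(p)/(2.87*sin(p)^2 + 2.94*sin(p) - 2.76)^2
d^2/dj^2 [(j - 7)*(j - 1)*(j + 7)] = 6*j - 2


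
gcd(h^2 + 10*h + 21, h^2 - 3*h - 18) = h + 3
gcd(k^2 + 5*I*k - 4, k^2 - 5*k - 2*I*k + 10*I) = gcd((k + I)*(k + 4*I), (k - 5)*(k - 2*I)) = 1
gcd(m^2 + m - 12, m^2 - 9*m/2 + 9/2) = m - 3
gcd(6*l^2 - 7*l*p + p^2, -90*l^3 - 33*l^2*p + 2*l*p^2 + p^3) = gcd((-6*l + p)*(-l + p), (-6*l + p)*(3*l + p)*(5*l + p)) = -6*l + p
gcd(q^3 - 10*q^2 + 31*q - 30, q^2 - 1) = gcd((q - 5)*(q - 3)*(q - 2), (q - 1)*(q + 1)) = 1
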